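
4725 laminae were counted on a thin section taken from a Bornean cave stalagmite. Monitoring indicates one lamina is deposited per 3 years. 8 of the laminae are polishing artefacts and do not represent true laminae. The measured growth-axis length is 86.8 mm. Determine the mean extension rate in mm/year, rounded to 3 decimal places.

0.006 mm/year

True lamina count = 4725 − 8 = 4717.
4717 laminae at 3 years each span 4717 × 3 = 14151 years.
86.8 mm over 14151 years gives 86.8 / 14151 ≈ 0.006 mm/year.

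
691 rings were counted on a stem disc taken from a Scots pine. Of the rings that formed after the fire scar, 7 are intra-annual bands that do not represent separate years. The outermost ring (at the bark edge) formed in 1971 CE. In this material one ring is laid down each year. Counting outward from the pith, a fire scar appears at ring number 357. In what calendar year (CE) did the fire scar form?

1644 CE

691 − 357 = 334 rings lie beyond the fire scar toward the bark edge.
334 − 7 false = 327 true rings after the fire scar.
1971 − 327 = 1644 CE.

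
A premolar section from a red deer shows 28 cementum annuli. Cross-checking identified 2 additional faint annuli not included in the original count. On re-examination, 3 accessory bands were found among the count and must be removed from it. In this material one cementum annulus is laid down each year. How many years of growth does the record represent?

27 yr

True cementum annulus count = 28 − 3 + 2 = 27.
With a one-to-one cementum annulus periodicity this is 27 years.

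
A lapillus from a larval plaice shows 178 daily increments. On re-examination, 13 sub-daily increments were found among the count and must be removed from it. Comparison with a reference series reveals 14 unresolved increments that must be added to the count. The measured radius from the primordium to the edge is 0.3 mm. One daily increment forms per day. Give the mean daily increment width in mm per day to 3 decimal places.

Adjusted count: 178 − 13 + 14 = 179 daily increments.
Extension rate ≈ 0.3 / 179 = 0.002 mm per day.

0.002 mm per day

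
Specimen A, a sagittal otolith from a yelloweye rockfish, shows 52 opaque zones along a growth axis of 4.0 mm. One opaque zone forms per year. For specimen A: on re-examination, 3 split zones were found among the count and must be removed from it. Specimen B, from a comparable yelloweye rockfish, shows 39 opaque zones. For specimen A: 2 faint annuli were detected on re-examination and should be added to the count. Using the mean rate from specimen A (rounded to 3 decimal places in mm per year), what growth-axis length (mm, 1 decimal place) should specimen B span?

Specimen A: after corrections the count is 52 − 3 + 2 = 51 opaque zones.
A: Mean rate = 4.0 mm / 51 years ≈ 0.078 mm per year.
Length of B = 0.078 × 39 = 3.0 mm.

3.0 mm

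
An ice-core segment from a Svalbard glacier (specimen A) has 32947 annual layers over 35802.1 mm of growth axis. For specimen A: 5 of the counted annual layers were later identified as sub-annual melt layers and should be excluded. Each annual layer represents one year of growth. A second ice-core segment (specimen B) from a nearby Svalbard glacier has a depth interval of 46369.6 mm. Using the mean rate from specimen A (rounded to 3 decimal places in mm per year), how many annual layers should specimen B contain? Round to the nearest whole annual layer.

42658 annual layers

Specimen A: after corrections the count is 32947 − 5 = 32942 annual layers.
A: Extension rate ≈ 35802.1 / 32942 = 1.087 mm/year.
B spans 46369.6 / 1.087 = 42658.33 years ≈ 42658 annual layers.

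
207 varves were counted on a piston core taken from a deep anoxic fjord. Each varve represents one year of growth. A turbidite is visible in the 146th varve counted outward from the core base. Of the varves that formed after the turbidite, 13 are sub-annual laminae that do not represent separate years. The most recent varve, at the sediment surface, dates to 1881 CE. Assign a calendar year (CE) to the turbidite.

1833 CE

Between varve 146 and the sediment surface there are 207 − 146 = 61 varves.
Excluding 13 false varves: 61 − 13 = 48.
1881 − 48 = 1833 CE.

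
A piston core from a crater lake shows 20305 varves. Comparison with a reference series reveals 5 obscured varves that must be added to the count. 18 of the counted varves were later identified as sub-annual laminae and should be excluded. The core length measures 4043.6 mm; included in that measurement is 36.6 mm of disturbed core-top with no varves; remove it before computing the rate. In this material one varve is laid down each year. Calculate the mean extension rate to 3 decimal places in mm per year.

0.197 mm per year

Correcting the raw count gives 20305 − 18 + 5 = 20292 true varves.
The growth record spans 4043.6 − 36.6 = 4007.0 mm.
Mean rate = 4007.0 mm / 20292 years ≈ 0.197 mm per year.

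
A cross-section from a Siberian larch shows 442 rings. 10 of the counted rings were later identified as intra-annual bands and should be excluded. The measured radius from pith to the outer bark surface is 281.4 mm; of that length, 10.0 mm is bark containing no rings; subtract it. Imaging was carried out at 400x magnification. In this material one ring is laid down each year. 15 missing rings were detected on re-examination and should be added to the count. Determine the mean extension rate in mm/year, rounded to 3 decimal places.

True ring count = 442 − 10 + 15 = 447.
The growth record spans 281.4 − 10.0 = 271.4 mm.
Extension rate ≈ 271.4 / 447 = 0.607 mm/year.

0.607 mm/year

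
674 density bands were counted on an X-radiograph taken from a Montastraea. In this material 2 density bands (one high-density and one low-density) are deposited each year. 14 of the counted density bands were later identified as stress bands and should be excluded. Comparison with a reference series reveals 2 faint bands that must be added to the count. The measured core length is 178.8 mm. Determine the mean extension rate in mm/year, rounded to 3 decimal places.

0.540 mm/year

After corrections the count is 674 − 14 + 2 = 662 density bands.
Dividing by 2 density bands per year: 662 / 2 = 331 years.
Extension rate ≈ 178.8 / 331 = 0.540 mm/year.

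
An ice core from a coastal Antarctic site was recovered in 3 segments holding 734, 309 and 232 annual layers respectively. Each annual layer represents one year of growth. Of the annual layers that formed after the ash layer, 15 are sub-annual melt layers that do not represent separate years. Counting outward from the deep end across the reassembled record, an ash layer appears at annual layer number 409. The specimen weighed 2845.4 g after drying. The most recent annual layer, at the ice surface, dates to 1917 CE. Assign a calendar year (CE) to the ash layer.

1066 CE

Total annual layers = 734 + 309 + 232 = 1275.
1275 − 409 = 866 annual layers lie beyond the ash layer toward the ice surface.
Removing the 15 false annual layers leaves 866 − 15 = 851 true annual layers beyond the ash layer.
Counting back 851 years from 1917 CE places the ash layer in 1917 − 851 = 1066 CE.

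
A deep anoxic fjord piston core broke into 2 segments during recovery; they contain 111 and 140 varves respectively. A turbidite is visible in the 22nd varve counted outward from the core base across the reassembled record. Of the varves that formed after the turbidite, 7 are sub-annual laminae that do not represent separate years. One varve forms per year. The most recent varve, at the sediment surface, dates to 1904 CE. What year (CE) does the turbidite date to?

Total varves = 111 + 140 = 251.
Between varve 22 and the sediment surface there are 251 − 22 = 229 varves.
229 − 7 false = 222 true varves after the turbidite.
1904 − 222 = 1682 CE.

1682 CE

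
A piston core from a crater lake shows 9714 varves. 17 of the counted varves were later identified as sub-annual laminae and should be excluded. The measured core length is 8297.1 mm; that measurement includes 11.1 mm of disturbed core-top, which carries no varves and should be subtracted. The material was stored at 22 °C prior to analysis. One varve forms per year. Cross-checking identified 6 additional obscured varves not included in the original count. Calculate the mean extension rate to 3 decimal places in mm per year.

Correcting the raw count gives 9714 − 17 + 6 = 9703 true varves.
The growth record spans 8297.1 − 11.1 = 8286.0 mm.
Mean rate = 8286.0 mm / 9703 years ≈ 0.854 mm per year.

0.854 mm per year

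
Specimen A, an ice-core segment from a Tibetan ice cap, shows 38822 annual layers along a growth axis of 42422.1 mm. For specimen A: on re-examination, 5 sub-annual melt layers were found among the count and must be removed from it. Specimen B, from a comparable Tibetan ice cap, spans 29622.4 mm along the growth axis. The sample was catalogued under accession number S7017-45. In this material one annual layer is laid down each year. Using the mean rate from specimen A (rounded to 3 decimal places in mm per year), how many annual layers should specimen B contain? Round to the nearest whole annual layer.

Specimen A: true annual layer count = 38822 − 5 = 38817.
A: 42422.1 mm over 38817 years gives 42422.1 / 38817 ≈ 1.093 mm per year.
For B, 29622.4 / 1.093 = 27101.92 years ≈ 27102 annual layers.

27102 annual layers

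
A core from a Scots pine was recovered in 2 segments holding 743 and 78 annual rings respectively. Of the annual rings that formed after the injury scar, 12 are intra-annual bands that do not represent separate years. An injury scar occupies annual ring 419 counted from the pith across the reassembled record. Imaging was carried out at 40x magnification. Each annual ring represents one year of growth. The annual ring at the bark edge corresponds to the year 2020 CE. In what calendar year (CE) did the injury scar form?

1630 CE

Total annual rings = 743 + 78 = 821.
821 − 419 = 402 annual rings lie beyond the injury scar toward the bark edge.
402 − 12 false = 390 true annual rings after the injury scar.
The annual ring at the bark edge is 2020 CE, so the injury scar dates to 2020 − 390 = 1630 CE.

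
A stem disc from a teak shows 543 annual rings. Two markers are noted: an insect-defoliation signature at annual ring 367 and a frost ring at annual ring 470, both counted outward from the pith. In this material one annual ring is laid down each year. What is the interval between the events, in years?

The two markers are separated by 470 − 367 = 103 annual rings.
One annual ring per year makes the interval 103 years.

103 years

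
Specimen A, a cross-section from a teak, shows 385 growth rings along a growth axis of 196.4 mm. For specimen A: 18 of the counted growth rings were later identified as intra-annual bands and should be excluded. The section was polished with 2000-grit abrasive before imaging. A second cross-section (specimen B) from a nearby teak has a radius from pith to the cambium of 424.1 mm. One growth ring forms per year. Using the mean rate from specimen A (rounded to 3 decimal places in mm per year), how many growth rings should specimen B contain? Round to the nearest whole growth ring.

Specimen A: after corrections the count is 385 − 18 = 367 growth rings.
A: Extension rate ≈ 196.4 / 367 = 0.535 mm/yr.
Specimen B: 424.1 mm / 0.535 mm per year = 792.71 years ≈ 793 growth rings.

793 growth rings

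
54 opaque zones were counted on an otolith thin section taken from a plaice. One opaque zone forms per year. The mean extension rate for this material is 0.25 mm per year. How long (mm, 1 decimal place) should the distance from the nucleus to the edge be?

13.5 mm

The record spans 54 years at 0.25 mm per year.
Length ≈ 0.25 × 54 = 13.5 mm.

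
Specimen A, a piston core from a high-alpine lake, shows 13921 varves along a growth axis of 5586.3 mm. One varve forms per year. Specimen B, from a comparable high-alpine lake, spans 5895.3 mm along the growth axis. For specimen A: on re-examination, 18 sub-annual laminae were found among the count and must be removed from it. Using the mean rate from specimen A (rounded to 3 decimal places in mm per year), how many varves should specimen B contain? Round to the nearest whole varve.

14665 varves

Specimen A: after corrections the count is 13921 − 18 = 13903 varves.
A: Mean rate = 5586.3 mm / 13903 years ≈ 0.402 mm/yr.
Specimen B: 5895.3 mm / 0.402 mm per year = 14664.93 years ≈ 14665 varves.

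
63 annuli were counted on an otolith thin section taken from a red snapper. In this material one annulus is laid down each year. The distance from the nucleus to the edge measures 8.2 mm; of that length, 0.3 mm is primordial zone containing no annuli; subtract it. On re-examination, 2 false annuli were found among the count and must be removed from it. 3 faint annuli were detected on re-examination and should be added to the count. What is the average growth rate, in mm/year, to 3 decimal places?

After corrections the count is 63 − 2 + 3 = 64 annuli.
Net length = 8.2 − 0.3 = 7.9 mm.
Mean rate = 7.9 mm / 64 years ≈ 0.123 mm/year.

0.123 mm/year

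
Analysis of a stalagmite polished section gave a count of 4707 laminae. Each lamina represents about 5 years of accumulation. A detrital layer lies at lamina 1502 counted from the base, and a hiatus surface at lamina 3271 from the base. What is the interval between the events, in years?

3271 − 1502 = 1769 laminae lie between the two events.
Multiplying by 5 years per lamina: 1769 × 5 = 8845 years.

8845 years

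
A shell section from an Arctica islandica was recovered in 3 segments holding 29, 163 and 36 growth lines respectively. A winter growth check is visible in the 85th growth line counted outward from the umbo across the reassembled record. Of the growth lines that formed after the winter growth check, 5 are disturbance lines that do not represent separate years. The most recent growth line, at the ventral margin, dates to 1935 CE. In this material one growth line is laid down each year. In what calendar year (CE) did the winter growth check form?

1797 CE

Total growth lines = 29 + 163 + 36 = 228.
Between growth line 85 and the ventral margin there are 228 − 85 = 143 growth lines.
Excluding 5 false growth lines: 143 − 5 = 138.
Counting back 138 years from 1935 CE places the winter growth check in 1935 − 138 = 1797 CE.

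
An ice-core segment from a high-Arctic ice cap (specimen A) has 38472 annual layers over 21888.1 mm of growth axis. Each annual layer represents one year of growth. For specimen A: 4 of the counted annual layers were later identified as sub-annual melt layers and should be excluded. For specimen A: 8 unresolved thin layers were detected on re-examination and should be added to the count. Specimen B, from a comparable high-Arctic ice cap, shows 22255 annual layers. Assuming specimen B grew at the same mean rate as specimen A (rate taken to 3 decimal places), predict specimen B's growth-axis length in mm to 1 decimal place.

Specimen A: correcting the raw count gives 38472 − 4 + 8 = 38476 true annual layers.
A: Mean rate = 21888.1 mm / 38476 years ≈ 0.569 mm per year.
B's length ≈ 0.569 × 22255 = 12663.1 mm.

12663.1 mm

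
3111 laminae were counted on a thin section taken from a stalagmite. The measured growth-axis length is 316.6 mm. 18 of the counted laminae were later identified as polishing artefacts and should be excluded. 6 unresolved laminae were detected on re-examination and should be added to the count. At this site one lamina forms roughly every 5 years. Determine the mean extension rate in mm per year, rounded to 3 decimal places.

0.020 mm per year

Adjusted count: 3111 − 18 + 6 = 3099 laminae.
Multiplying by 5 years per lamina: 3099 × 5 = 15495 years.
Extension rate ≈ 316.6 / 15495 = 0.020 mm per year.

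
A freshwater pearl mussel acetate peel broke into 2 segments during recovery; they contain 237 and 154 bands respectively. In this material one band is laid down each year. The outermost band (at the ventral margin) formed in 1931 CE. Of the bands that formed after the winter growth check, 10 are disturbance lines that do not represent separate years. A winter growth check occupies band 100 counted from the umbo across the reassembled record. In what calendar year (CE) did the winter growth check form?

Total bands = 237 + 154 = 391.
Between band 100 and the ventral margin there are 391 − 100 = 291 bands.
Removing the 10 false bands leaves 291 − 10 = 281 true bands beyond the winter growth check.
Counting back 281 years from 1931 CE places the winter growth check in 1931 − 281 = 1650 CE.

1650 CE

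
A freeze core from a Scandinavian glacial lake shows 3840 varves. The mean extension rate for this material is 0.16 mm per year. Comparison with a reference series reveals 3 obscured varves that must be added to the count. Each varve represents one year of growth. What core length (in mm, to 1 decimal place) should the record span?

614.9 mm

After corrections the count is 3840 + 3 = 3843 varves.
3843 years at 0.16 mm/year gives 0.16 × 3843 = 614.9 mm.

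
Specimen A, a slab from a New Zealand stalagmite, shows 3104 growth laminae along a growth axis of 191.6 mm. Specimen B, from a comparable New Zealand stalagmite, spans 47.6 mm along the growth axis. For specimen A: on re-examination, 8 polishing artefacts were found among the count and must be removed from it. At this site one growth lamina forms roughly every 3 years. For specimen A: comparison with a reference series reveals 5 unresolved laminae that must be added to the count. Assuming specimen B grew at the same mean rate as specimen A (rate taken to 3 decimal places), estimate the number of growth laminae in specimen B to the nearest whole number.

756 growth laminae

Specimen A: true growth lamina count = 3104 − 8 + 5 = 3101.
Specimen A: multiplying by 3 years per growth lamina: 3101 × 3 = 9303 years.
A: Mean rate = 191.6 mm / 9303 years ≈ 0.021 mm/yr.
B spans 47.6 / 0.021 = 2266.67 years; at 3 years per growth lamina that is 2266.67 / 3 ≈ 756 growth laminae.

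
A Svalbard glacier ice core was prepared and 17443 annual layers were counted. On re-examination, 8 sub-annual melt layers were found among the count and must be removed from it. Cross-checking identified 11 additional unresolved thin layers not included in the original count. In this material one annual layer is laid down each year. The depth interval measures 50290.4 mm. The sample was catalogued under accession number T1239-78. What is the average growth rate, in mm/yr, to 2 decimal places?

After corrections the count is 17443 − 8 + 11 = 17446 annual layers.
Mean rate = 50290.4 mm / 17446 years ≈ 2.88 mm/yr.

2.88 mm/yr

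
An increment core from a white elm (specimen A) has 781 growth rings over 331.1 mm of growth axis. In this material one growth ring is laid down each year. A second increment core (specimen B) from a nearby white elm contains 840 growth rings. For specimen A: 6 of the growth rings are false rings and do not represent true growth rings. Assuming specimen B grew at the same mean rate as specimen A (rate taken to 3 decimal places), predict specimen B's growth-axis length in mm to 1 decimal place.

Specimen A: correcting the raw count gives 781 − 6 = 775 true growth rings.
A: 331.1 mm over 775 years gives 331.1 / 775 ≈ 0.427 mm per year.
Length of B = 0.427 × 840 = 358.7 mm.

358.7 mm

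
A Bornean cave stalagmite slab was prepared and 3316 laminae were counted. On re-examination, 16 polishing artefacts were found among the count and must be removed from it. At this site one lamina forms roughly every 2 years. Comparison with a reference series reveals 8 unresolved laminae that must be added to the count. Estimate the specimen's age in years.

6616 years

After corrections the count is 3316 − 16 + 8 = 3308 laminae.
Multiplying by 2 years per lamina: 3308 × 2 = 6616 years.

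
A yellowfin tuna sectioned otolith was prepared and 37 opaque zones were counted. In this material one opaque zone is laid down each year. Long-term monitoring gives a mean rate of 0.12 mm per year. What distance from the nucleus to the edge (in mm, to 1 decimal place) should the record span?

37 years of growth are recorded.
Predicted length = 0.12 mm/year × 37 years = 4.4 mm.

4.4 mm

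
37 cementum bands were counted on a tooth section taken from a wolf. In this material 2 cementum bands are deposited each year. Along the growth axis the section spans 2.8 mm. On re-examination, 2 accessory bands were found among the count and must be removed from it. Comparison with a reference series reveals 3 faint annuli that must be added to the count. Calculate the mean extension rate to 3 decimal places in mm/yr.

True cementum band count = 37 − 2 + 3 = 38.
With 2 cementum bands per year, 38 / 2 = 19 years.
2.8 mm over 19 years gives 2.8 / 19 ≈ 0.147 mm/yr.

0.147 mm/yr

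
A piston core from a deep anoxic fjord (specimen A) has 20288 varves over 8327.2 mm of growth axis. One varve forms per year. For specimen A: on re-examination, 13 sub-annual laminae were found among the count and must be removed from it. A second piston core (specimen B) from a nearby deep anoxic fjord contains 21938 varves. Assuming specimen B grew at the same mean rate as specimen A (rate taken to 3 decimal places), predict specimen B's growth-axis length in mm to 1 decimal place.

Specimen A: correcting the raw count gives 20288 − 13 = 20275 true varves.
A: Mean rate = 8327.2 mm / 20275 years ≈ 0.411 mm per year.
Length of B = 0.411 × 21938 = 9016.5 mm.

9016.5 mm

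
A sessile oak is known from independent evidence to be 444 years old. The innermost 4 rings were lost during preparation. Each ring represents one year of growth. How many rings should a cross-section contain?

440 rings

Expected rings over 444 years: 444.
444 − 4 missed = 440 rings expected in the prepared section.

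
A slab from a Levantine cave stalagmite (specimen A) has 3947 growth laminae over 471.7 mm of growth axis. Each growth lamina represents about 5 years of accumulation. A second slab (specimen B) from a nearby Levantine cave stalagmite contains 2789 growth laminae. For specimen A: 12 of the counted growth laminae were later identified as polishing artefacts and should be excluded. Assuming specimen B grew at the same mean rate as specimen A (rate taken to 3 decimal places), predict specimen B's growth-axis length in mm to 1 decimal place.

Specimen A: correcting the raw count gives 3947 − 12 = 3935 true growth laminae.
Specimen A: 3935 growth laminae at 5 years each span 3935 × 5 = 19675 years.
A: 471.7 mm over 19675 years gives 471.7 / 19675 ≈ 0.024 mm/yr.
Specimen B: at 5 years per growth lamina, 2789 × 5 = 13945 years. B's length ≈ 0.024 × 13945 = 334.7 mm.

334.7 mm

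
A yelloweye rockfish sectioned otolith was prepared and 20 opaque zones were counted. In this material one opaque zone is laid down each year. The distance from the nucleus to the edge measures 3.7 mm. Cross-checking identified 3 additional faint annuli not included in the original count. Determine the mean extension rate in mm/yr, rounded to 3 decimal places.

Adjusted count: 20 + 3 = 23 opaque zones.
3.7 mm over 23 years gives 3.7 / 23 ≈ 0.161 mm/yr.

0.161 mm/yr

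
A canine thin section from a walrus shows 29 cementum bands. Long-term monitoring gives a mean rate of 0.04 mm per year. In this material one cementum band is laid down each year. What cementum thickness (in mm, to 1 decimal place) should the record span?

1.2 mm

The record spans 29 years at 0.04 mm per year.
Predicted length = 0.04 mm/year × 29 years = 1.2 mm.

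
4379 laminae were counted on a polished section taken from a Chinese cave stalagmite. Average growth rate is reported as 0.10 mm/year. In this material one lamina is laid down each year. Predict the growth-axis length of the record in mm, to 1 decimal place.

4379 years of growth are recorded.
Length ≈ 0.10 × 4379 = 437.9 mm.

437.9 mm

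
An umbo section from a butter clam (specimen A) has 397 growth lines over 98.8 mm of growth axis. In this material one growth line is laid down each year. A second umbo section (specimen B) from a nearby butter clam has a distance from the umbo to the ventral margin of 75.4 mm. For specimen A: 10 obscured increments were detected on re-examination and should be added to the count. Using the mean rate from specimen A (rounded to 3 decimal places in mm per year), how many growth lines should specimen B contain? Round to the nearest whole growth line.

Specimen A: after corrections the count is 397 + 10 = 407 growth lines.
A: Extension rate ≈ 98.8 / 407 = 0.243 mm/year.
For B, 75.4 / 0.243 = 310.29 years ≈ 310 growth lines.

310 growth lines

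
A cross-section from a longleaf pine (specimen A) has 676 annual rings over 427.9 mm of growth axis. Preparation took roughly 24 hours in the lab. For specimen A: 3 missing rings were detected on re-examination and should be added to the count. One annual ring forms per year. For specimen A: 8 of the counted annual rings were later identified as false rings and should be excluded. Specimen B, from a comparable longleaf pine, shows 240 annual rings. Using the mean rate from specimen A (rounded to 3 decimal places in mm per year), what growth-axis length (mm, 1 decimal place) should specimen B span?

153.1 mm

Specimen A: adjusted count: 676 − 8 + 3 = 671 annual rings.
A: 427.9 mm over 671 years gives 427.9 / 671 ≈ 0.638 mm/year.
B's length ≈ 0.638 × 240 = 153.1 mm.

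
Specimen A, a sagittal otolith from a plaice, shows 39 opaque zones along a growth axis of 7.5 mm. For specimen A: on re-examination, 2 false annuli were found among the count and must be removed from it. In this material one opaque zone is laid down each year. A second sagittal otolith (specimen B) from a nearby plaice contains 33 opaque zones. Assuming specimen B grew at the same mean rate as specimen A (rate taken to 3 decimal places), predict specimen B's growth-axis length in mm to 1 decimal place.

6.7 mm

Specimen A: true opaque zone count = 39 − 2 = 37.
A: Extension rate ≈ 7.5 / 37 = 0.203 mm/year.
B's length ≈ 0.203 × 33 = 6.7 mm.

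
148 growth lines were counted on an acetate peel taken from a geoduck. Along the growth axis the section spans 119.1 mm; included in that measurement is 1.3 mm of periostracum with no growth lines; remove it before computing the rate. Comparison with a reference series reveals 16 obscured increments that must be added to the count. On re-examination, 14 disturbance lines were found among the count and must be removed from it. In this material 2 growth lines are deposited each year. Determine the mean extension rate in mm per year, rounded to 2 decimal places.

After corrections the count is 148 − 14 + 16 = 150 growth lines.
With 2 growth lines per year, 150 / 2 = 75 years.
Removing the 1.3 mm offcut leaves 119.1 − 1.3 = 117.8 mm.
Extension rate ≈ 117.8 / 75 = 1.57 mm per year.

1.57 mm per year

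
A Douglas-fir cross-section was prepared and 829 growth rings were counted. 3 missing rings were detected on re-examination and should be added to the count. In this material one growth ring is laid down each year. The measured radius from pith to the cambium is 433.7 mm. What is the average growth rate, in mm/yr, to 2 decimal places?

0.52 mm/yr

After corrections the count is 829 + 3 = 832 growth rings.
433.7 mm over 832 years gives 433.7 / 832 ≈ 0.52 mm/yr.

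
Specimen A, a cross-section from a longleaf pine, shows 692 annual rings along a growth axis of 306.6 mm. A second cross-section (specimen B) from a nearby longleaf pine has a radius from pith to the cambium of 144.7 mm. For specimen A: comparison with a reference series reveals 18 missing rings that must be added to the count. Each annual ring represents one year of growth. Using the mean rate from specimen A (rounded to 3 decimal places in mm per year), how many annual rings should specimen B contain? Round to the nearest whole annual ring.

Specimen A: correcting the raw count gives 692 + 18 = 710 true annual rings.
A: 306.6 mm over 710 years gives 306.6 / 710 ≈ 0.432 mm/yr.
Specimen B: 144.7 mm / 0.432 mm per year = 334.95 years ≈ 335 annual rings.

335 annual rings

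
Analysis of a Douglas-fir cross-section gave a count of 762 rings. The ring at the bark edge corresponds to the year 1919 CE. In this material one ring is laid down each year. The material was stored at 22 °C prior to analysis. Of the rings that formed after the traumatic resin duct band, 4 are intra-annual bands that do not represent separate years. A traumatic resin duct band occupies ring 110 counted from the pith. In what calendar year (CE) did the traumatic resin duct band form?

Between ring 110 and the bark edge there are 762 − 110 = 652 rings.
652 − 4 false = 648 true rings after the traumatic resin duct band.
1919 − 648 = 1271 CE.

1271 CE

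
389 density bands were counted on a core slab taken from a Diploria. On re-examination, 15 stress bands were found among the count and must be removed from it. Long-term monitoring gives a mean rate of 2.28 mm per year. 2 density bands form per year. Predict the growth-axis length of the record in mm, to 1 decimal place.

True density band count = 389 − 15 = 374.
Dividing by 2 density bands per year: 374 / 2 = 187 years.
187 years at 2.28 mm/year gives 2.28 × 187 = 426.4 mm.

426.4 mm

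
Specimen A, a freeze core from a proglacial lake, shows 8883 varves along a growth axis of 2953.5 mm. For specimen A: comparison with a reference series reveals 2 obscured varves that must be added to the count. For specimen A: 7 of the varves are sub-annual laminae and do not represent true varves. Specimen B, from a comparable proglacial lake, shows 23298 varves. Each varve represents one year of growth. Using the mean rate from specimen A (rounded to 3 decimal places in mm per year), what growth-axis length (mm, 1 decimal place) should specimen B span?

Specimen A: after corrections the count is 8883 − 7 + 2 = 8878 varves.
A: 2953.5 mm over 8878 years gives 2953.5 / 8878 ≈ 0.333 mm/yr.
Length of B = 0.333 × 23298 = 7758.2 mm.

7758.2 mm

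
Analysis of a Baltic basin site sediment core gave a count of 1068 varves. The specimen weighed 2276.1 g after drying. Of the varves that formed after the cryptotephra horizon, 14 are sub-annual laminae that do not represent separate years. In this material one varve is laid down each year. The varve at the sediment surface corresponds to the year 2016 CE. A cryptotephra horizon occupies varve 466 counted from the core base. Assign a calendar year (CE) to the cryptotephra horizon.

The cryptotephra horizon sits at varve 466 from the core base, so 1068 − 466 = 602 varves formed after it.
Excluding 14 false varves: 602 − 14 = 588.
The varve at the sediment surface is 2016 CE, so the cryptotephra horizon dates to 2016 − 588 = 1428 CE.

1428 CE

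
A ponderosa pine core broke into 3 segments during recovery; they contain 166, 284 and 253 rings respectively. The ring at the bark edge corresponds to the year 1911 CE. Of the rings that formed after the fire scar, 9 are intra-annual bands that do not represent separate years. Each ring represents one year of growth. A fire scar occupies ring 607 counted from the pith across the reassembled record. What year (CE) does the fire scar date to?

Total rings = 166 + 284 + 253 = 703.
703 − 607 = 96 rings lie beyond the fire scar toward the bark edge.
Removing the 9 false rings leaves 96 − 9 = 87 true rings beyond the fire scar.
Counting back 87 years from 1911 CE places the fire scar in 1911 − 87 = 1824 CE.

1824 CE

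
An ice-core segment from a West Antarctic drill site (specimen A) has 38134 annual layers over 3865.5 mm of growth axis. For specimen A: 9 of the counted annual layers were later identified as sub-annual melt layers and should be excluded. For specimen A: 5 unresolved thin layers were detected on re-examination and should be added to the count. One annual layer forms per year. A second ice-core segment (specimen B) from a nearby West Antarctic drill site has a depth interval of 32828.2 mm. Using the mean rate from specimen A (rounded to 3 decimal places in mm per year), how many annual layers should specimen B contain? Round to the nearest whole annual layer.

Specimen A: correcting the raw count gives 38134 − 9 + 5 = 38130 true annual layers.
A: Extension rate ≈ 3865.5 / 38130 = 0.101 mm per year.
For B, 32828.2 / 0.101 = 325031.68 years ≈ 325032 annual layers.

325032 annual layers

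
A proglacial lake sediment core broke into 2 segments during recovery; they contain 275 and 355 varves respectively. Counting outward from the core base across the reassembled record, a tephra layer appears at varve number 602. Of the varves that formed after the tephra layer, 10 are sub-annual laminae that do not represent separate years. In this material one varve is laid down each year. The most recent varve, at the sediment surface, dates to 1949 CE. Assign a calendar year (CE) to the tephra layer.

Total varves = 275 + 355 = 630.
The tephra layer sits at varve 602 from the core base, so 630 − 602 = 28 varves formed after it.
28 − 10 false = 18 true varves after the tephra layer.
The varve at the sediment surface is 1949 CE, so the tephra layer dates to 1949 − 18 = 1931 CE.

1931 CE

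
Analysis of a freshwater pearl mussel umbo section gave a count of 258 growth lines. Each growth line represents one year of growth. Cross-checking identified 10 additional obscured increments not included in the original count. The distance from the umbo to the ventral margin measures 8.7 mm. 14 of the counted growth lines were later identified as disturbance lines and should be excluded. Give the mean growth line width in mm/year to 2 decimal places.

True growth line count = 258 − 14 + 10 = 254.
Mean rate = 8.7 mm / 254 years ≈ 0.03 mm/year.

0.03 mm/year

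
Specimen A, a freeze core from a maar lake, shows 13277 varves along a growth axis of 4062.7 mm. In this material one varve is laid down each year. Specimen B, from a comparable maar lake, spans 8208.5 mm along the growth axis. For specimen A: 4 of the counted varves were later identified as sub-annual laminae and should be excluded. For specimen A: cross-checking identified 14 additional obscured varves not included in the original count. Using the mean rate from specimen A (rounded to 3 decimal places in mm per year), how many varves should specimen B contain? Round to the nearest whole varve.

26825 varves

Specimen A: true varve count = 13277 − 4 + 14 = 13287.
A: Extension rate ≈ 4062.7 / 13287 = 0.306 mm/year.
For B, 8208.5 / 0.306 = 26825.16 years ≈ 26825 varves.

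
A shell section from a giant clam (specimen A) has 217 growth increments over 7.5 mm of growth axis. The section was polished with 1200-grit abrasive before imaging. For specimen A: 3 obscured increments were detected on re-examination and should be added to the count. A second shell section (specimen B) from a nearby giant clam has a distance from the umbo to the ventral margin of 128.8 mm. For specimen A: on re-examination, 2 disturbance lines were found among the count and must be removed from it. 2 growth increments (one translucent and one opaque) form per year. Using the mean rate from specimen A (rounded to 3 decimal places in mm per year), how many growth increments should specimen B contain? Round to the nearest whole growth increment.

Specimen A: true growth increment count = 217 − 2 + 3 = 218.
Specimen A: with 2 growth increments per year, 218 / 2 = 109 years.
A: Mean rate = 7.5 mm / 109 years ≈ 0.069 mm/yr.
B spans 128.8 / 0.069 = 1866.67 years; at 2 growth increments per year that is 1866.67 × 2 ≈ 3733 growth increments.

3733 growth increments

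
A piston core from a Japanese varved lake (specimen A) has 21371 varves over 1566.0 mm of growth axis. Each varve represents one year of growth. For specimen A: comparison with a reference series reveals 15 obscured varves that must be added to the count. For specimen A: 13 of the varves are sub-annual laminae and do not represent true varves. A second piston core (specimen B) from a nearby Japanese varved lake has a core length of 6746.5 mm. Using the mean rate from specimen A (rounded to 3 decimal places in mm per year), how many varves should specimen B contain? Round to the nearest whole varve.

Specimen A: true varve count = 21371 − 13 + 15 = 21373.
A: Mean rate = 1566.0 mm / 21373 years ≈ 0.073 mm/year.
Specimen B: 6746.5 mm / 0.073 mm per year = 92417.81 years ≈ 92418 varves.

92418 varves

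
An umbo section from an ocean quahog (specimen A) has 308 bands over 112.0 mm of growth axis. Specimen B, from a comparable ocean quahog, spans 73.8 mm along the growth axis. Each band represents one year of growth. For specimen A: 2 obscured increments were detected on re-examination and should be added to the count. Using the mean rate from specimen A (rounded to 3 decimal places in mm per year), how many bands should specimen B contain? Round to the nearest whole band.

204 bands

Specimen A: correcting the raw count gives 308 + 2 = 310 true bands.
A: 112.0 mm over 310 years gives 112.0 / 310 ≈ 0.361 mm per year.
For B, 73.8 / 0.361 = 204.43 years ≈ 204 bands.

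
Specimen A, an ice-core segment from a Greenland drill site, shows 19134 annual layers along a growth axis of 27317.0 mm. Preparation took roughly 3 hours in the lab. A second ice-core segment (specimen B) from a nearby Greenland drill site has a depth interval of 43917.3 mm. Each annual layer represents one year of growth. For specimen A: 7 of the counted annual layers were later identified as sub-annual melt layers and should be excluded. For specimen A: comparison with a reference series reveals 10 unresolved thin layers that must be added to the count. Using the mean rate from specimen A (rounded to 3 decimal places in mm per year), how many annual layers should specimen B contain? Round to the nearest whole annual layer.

Specimen A: true annual layer count = 19134 − 7 + 10 = 19137.
A: Extension rate ≈ 27317.0 / 19137 = 1.427 mm per year.
B spans 43917.3 / 1.427 = 30775.96 years ≈ 30776 annual layers.

30776 annual layers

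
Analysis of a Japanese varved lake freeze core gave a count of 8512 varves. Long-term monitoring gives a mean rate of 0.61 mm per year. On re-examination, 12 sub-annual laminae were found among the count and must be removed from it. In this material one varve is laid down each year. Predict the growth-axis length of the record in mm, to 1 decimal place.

5185.0 mm

Adjusted count: 8512 − 12 = 8500 varves.
Length ≈ 0.61 × 8500 = 5185.0 mm.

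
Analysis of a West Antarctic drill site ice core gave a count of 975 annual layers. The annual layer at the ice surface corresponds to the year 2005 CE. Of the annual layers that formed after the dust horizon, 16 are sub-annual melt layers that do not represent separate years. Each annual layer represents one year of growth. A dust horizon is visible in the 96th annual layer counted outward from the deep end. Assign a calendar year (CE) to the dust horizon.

975 − 96 = 879 annual layers lie beyond the dust horizon toward the ice surface.
Removing the 16 false annual layers leaves 879 − 16 = 863 true annual layers beyond the dust horizon.
Counting back 863 years from 2005 CE places the dust horizon in 2005 − 863 = 1142 CE.

1142 CE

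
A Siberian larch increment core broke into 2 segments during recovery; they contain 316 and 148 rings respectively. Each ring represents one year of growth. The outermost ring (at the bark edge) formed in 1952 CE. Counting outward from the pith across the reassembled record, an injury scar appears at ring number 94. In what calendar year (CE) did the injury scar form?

Total rings = 316 + 148 = 464.
Between ring 94 and the bark edge there are 464 − 94 = 370 rings.
1952 − 370 = 1582 CE.

1582 CE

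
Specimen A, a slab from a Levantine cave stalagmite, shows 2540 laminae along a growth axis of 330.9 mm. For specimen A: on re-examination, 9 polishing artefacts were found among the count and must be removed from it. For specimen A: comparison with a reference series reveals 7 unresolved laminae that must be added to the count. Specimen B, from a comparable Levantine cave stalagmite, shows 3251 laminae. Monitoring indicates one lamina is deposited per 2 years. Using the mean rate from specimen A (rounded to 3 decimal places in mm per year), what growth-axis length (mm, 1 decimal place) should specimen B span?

Specimen A: adjusted count: 2540 − 9 + 7 = 2538 laminae.
Specimen A: 2538 laminae at 2 years each span 2538 × 2 = 5076 years.
A: Extension rate ≈ 330.9 / 5076 = 0.065 mm/year.
Specimen B: at 2 years per lamina, 3251 × 2 = 6502 years. For B, 0.065 mm/year × 6502 years = 422.6 mm.

422.6 mm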